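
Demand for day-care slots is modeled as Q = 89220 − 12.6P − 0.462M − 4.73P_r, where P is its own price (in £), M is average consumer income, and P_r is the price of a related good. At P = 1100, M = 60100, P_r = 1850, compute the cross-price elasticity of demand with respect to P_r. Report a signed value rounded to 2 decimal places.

-0.23

At the given values, Q = 89220 − 12.6(1100) − 0.462(60100) − 4.73(1850) = 38843.3.
∂Q/∂P_r = -4.73.
E = (-4.73) × (1850/38843.3) = -0.2252…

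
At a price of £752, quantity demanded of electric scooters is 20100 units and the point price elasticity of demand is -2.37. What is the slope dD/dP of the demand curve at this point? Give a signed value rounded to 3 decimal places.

Ed = (dD/dP)·(P/D) ⇒ dD/dP = Ed·D/P = (-2.37)·20100/752 = -63.34707…

-63.347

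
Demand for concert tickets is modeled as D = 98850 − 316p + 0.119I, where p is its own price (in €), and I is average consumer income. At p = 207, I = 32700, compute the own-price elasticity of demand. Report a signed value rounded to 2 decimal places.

At the given values, D = 98850 − 316(207) + 0.119(32700) = 37329.3.
∂D/∂p = −316.
E = (-316) × (207/37329.3) = -1.7522…

-1.75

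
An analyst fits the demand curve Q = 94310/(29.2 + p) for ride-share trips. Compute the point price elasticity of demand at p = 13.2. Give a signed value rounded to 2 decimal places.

-0.31

dQ/dp = −94310/(29.2 + p)² = -52.4597. At p = 13.2, Q = 2224.29.
Ed = (dQ/dp)·(p/Q) = (-52.4597) × (13.2/2224.29) = -0.3113…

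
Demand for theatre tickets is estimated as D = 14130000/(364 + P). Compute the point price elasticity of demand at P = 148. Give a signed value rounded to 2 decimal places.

-0.29

dD/dP = −14130000/(364 + P)² = -53.9017. At P = 148, D = 27597.7.
Ed = (dD/dP)·(P/D) = (-53.9017) × (148/27597.7) = -0.2890…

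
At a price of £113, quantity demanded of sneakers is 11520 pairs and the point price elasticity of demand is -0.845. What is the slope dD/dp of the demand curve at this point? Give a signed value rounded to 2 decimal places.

-86.15

Ed = (dD/dp)·(p/D) ⇒ dD/dp = Ed·D/p = (-0.845)·11520/113 = -86.1451…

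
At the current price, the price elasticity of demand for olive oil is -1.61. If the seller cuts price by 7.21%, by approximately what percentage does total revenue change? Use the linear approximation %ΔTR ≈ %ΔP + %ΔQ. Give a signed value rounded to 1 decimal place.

%ΔQ ≈ Ed × %ΔP = (-1.61) × (-7.21%) = +11.6081%
%ΔTR ≈ %ΔP + %ΔQ = (-7.21%) + (+11.6081%) = +4.3981%

+4.4%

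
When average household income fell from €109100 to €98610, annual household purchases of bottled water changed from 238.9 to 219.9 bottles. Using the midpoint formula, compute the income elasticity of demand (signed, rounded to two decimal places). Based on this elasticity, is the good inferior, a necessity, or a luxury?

0.82; necessity

%ΔQ = (219.9 − 238.9)/[( 238.9 + 219.9)/2] = -19/229.4 = -0.082824…
%ΔIncome = (98610 − 109100)/[( 109100 + 98610)/2] = -10490/103855 = -0.101006…
E_income = (-19/229.4) / (-10490/103855) = 0.8199…
0 < E_income < 1 ⇒ normal good, necessity.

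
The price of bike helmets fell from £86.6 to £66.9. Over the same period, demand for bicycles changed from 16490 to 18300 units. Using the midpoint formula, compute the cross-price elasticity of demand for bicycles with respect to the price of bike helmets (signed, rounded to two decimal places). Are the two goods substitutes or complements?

-0.41; complements

%ΔQ_{bicycles} = (18300 − 16490)/avg = 1810/17395 = 0.104052…
%ΔP_{bike helmets} = (66.9 − 86.6)/avg = -19.7/76.75 = -0.256677…
E_cross = (1810/17395) / (-19.7/76.75) = -0.4053…
E_cross < 0 ⇒ the goods are complements.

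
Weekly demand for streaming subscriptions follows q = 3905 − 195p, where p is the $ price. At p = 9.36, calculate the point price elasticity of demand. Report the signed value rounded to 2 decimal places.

dq/dp = −195. At p = 9.36, q = 3905 − 195(9.36) = 2079.8.
Ed = (dq/dp)·(p/q) = −195 × (9.36/2079.8) = -0.8775…

-0.88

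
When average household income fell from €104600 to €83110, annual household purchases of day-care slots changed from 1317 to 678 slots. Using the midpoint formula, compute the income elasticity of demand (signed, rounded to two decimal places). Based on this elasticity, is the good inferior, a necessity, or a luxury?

%ΔQ = (678 − 1317)/[( 1317 + 678)/2] = -639/997.5 = -0.640601…
%ΔIncome = (83110 − 104600)/[( 104600 + 83110)/2] = -21490/93855 = -0.228970…
E_income = (-639/997.5) / (-21490/93855) = 2.7977…
E_income > 1 ⇒ normal good, luxury.

2.80; luxury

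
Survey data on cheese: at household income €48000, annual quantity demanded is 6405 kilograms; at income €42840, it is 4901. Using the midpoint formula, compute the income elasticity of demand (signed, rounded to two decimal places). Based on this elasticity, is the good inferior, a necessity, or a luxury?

%ΔQ = (4901 − 6405)/[( 6405 + 4901)/2] = -1504/5653 = -0.266053…
%ΔIncome = (42840 − 48000)/[( 48000 + 42840)/2] = -5160/45420 = -0.113606…
E_income = (-1504/5653) / (-5160/45420) = 2.3418…
E_income > 1 ⇒ normal good, luxury.

2.34; luxury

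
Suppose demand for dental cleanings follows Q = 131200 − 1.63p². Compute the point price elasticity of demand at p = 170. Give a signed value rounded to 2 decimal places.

dQ/dp = −2·1.63·p = -554.2. At p = 170, Q = 84093.
Ed = (dQ/dp)·(p/Q) = (-554.2) × (170/84093) = -1.1203…

-1.12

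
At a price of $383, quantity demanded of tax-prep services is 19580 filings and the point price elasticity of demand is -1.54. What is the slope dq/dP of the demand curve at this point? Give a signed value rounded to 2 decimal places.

-78.73

Ed = (dq/dP)·(P/q) ⇒ dq/dP = Ed·q/P = (-1.54)·19580/383 = -78.7289…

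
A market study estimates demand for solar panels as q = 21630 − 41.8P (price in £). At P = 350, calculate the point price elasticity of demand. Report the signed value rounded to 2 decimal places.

-2.09

dq/dP = −41.8. At P = 350, q = 21630 − 41.8(350) = 7000.
Ed = (dq/dP)·(P/q) = −41.8 × (350/7000) = -2.09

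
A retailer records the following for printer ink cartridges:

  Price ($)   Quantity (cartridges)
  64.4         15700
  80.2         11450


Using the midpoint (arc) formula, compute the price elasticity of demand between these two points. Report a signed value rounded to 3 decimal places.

-1.433

%ΔQ = (11450 − 15700) / [(15700 + 11450)/2] = -4250/13575 = -0.313075…
%ΔP = (80.2 − 64.4) / [(64.4 + 80.2)/2] = 15.8/72.3 = 0.218533…
Arc Ed = %ΔQ / %ΔP = (-4250/13575) / (15.8/72.3) = -1.43261…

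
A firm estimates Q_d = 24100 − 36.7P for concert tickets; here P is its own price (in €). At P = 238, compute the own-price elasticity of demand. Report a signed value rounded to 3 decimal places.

At the given values, Q_d = 24100 − 36.7(238) = 15365.4.
∂Q_d/∂P = −36.7.
E = (-36.7) × (238/15365.4) = -0.56845…

-0.568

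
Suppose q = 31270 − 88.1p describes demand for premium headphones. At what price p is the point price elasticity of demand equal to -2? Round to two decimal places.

Ed = −88.1p/(31270 − 88.1p). Set this equal to -2:
88.1p = 2·(31270 − 88.1p) ⇒ 88.1p(1 + 2) = 2·31270
p = 2·31270 / (88.1·3) = 236.6250…

236.63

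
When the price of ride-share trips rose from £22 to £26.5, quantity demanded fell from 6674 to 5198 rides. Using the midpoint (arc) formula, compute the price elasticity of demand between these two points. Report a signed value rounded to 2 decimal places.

%ΔQ = (5198 − 6674) / [(6674 + 5198)/2] = -1476/5936 = -0.248652…
%ΔP = (26.5 − 22) / [(22 + 26.5)/2] = 4.5/24.25 = 0.185567…
Arc Ed = %ΔQ / %ΔP = (-1476/5936) / (4.5/24.25) = -1.3399…

-1.34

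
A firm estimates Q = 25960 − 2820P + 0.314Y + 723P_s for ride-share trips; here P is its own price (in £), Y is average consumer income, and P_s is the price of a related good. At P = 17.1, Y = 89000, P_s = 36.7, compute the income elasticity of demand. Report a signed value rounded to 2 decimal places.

At the given values, Q = 25960 − 2820(17.1) + 0.314(89000) + 723(36.7) = 32218.1.
∂Q/∂Y = 0.314.
E = (0.314) × (89000/32218.1) = 0.8674…

0.87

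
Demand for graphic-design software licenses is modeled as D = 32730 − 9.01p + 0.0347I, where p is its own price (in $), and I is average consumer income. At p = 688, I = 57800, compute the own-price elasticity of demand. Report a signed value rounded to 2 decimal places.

At the given values, D = 32730 − 9.01(688) + 0.0347(57800) = 28536.78.
∂D/∂p = −9.01.
E = (-9.01) × (688/28536.78) = -0.2172…

-0.22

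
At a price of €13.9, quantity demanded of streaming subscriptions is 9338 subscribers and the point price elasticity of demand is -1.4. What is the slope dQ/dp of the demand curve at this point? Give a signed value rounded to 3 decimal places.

Ed = (dQ/dp)·(p/Q) ⇒ dQ/dp = Ed·Q/p = (-1.4)·9338/13.9 = -940.51798…

-940.518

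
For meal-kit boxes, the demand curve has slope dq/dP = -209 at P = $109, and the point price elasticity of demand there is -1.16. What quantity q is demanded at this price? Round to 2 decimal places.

Ed = (dq/dP)·(P/q) ⇒ q = (dq/dP)·P/Ed = (-209)·109/(-1.16) = 19638.7931…

19638.79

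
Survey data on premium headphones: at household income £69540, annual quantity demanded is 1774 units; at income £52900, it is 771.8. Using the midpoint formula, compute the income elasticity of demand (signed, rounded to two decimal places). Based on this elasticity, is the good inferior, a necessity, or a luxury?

2.90; luxury

%ΔQ = (771.8 − 1774)/[( 1774 + 771.8)/2] = -1002.2/1272.9 = -0.787336…
%ΔIncome = (52900 − 69540)/[( 69540 + 52900)/2] = -16640/61220 = -0.271806…
E_income = (-1002.2/1272.9) / (-16640/61220) = 2.8966…
E_income > 1 ⇒ normal good, luxury.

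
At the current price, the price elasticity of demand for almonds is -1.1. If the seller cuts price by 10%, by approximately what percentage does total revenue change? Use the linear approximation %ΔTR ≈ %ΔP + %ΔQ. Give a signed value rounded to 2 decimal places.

%ΔQ ≈ Ed × %ΔP = (-1.1) × (-10%) = +11.0000%
%ΔTR ≈ %ΔP + %ΔQ = (-10%) + (+11.0000%) = +1.0000%

+1.00%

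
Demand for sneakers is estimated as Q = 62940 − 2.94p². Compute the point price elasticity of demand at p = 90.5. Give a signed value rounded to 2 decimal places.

-1.24

dQ/dp = −2·2.94·p = -532.14. At p = 90.5, Q = 38860.665.
Ed = (dQ/dp)·(p/Q) = (-532.14) × (90.5/38860.665) = -1.2392…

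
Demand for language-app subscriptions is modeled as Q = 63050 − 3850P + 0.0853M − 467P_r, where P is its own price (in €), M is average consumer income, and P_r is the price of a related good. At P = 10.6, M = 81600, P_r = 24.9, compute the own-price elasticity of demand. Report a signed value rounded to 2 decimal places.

-2.32

At the given values, Q = 63050 − 3850(10.6) + 0.0853(81600) − 467(24.9) = 17572.18.
∂Q/∂P = −3850.
E = (-3850) × (10.6/17572.18) = -2.3224…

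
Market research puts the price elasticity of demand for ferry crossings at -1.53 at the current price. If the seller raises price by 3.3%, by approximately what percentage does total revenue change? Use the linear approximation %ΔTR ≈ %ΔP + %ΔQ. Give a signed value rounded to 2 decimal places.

%ΔQ ≈ Ed × %ΔP = (-1.53) × (+3.3%) = -5.0490%
%ΔTR ≈ %ΔP + %ΔQ = (+3.3%) + (-5.0490%) = -1.7490%

-1.75%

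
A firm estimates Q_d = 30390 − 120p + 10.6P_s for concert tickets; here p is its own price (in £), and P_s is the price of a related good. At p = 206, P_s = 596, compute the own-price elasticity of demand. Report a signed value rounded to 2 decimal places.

-2.06

At the given values, Q_d = 30390 − 120(206) + 10.6(596) = 11987.6.
∂Q_d/∂p = −120.
E = (-120) × (206/11987.6) = -2.0621…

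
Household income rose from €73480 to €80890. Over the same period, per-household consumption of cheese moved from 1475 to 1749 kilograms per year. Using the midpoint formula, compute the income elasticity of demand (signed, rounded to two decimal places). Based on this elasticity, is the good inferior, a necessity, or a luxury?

%ΔQ = (1749 − 1475)/[( 1475 + 1749)/2] = 274/1612 = 0.169975…
%ΔIncome = (80890 − 73480)/[( 73480 + 80890)/2] = 7410/77185 = 0.096003…
E_income = (274/1612) / (7410/77185) = 1.7705…
E_income > 1 ⇒ normal good, luxury.

1.77; luxury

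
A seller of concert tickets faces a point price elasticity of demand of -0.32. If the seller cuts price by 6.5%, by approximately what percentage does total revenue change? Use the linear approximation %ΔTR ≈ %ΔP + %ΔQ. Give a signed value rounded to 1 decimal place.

%ΔQ ≈ Ed × %ΔP = (-0.32) × (-6.5%) = +2.0800%
%ΔTR ≈ %ΔP + %ΔQ = (-6.5%) + (+2.0800%) = -4.4200%

-4.4%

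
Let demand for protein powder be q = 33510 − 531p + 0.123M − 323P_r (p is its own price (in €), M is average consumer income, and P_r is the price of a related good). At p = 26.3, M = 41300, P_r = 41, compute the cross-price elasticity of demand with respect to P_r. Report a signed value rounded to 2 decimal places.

At the given values, q = 33510 − 531(26.3) + 0.123(41300) − 323(41) = 11381.6.
∂q/∂P_r = -323.
E = (-323) × (41/11381.6) = -1.1635…

-1.16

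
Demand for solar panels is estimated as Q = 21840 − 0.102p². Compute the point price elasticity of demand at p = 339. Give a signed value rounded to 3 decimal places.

dQ/dp = −2·0.102·p = -69.156. At p = 339, Q = 10118.058.
Ed = (dQ/dp)·(p/Q) = (-69.156) × (339/10118.058) = -2.31703…

-2.317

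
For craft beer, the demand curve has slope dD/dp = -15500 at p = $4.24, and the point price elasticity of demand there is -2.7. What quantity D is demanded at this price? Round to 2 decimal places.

24340.74

Ed = (dD/dp)·(p/D) ⇒ D = (dD/dp)·p/Ed = (-15500)·4.24/(-2.7) = 24340.7407…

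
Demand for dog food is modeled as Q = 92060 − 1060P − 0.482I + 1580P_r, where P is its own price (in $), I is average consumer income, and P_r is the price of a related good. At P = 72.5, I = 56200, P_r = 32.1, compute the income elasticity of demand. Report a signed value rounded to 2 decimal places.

At the given values, Q = 92060 − 1060(72.5) − 0.482(56200) + 1580(32.1) = 38839.6.
∂Q/∂I = -0.482.
E = (-0.482) × (56200/38839.6) = -0.6974…

-0.70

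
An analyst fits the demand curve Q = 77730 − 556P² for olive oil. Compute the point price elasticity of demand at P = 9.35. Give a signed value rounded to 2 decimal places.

-3.34

dQ/dP = −2·556·P = -10397.2. At P = 9.35, Q = 29123.09.
Ed = (dQ/dP)·(P/Q) = (-10397.2) × (9.35/29123.09) = -3.3380…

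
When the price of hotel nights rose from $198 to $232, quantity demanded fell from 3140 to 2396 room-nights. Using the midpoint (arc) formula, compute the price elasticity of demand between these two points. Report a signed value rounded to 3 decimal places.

%ΔQ = (2396 − 3140) / [(3140 + 2396)/2] = -744/2768 = -0.268786…
%ΔP = (232 − 198) / [(198 + 232)/2] = 34/215 = 0.158139…
Arc Ed = %ΔQ / %ΔP = (-744/2768) / (34/215) = -1.69967…

-1.700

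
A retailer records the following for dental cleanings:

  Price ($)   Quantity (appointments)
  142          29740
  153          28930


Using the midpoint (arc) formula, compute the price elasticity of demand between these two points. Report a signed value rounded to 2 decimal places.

%ΔQ = (28930 − 29740) / [(29740 + 28930)/2] = -810/29335 = -0.027612…
%ΔP = (153 − 142) / [(142 + 153)/2] = 11/147.5 = 0.074576…
Arc Ed = %ΔQ / %ΔP = (-810/29335) / (11/147.5) = -0.3702…

-0.37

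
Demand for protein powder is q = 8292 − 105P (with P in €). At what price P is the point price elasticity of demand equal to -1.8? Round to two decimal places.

50.77

Ed = −105P/(8292 − 105P). Set this equal to -1.8:
105P = 1.8·(8292 − 105P) ⇒ 105P(1 + 1.8) = 1.8·8292
P = 1.8·8292 / (105·2.8) = 50.7673…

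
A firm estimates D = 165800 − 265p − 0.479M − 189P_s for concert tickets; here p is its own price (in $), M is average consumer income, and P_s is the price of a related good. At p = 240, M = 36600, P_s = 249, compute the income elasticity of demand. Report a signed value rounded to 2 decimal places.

At the given values, D = 165800 − 265(240) − 0.479(36600) − 189(249) = 37607.6.
∂D/∂M = -0.479.
E = (-0.479) × (36600/37607.6) = -0.4661…

-0.47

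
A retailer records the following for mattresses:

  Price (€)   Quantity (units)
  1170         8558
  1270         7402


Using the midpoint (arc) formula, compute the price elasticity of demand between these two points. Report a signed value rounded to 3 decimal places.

%ΔQ = (7402 − 8558) / [(8558 + 7402)/2] = -1156/7980 = -0.144862…
%ΔP = (1270 − 1170) / [(1170 + 1270)/2] = 100/1220 = 0.081967…
Arc Ed = %ΔQ / %ΔP = (-1156/7980) / (100/1220) = -1.76731…

-1.767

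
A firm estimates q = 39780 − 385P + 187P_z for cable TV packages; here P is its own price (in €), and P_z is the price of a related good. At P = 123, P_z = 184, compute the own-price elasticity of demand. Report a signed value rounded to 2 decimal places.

-1.76

At the given values, q = 39780 − 385(123) + 187(184) = 26833.
∂q/∂P = −385.
E = (-385) × (123/26833) = -1.7648…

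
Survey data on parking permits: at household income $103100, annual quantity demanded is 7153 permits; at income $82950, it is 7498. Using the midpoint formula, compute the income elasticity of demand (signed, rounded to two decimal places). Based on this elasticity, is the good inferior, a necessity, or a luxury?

%ΔQ = (7498 − 7153)/[( 7153 + 7498)/2] = 345/7325.5 = 0.047095…
%ΔIncome = (82950 − 103100)/[( 103100 + 82950)/2] = -20150/93025 = -0.216608…
E_income = (345/7325.5) / (-20150/93025) = -0.2174…
E_income < 0 ⇒ inferior good.

-0.22; inferior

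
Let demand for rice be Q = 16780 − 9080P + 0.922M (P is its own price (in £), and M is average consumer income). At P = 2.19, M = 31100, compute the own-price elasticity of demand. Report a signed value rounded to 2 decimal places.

-0.78

At the given values, Q = 16780 − 9080(2.19) + 0.922(31100) = 25569.
∂Q/∂P = −9080.
E = (-9080) × (2.19/25569) = -0.7777…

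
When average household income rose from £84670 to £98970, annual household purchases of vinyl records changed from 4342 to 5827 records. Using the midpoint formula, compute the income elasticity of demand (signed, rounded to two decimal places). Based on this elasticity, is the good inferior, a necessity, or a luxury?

1.88; luxury

%ΔQ = (5827 − 4342)/[( 4342 + 5827)/2] = 1485/5084.5 = 0.292064…
%ΔIncome = (98970 − 84670)/[( 84670 + 98970)/2] = 14300/91820 = 0.155739…
E_income = (1485/5084.5) / (14300/91820) = 1.8753…
E_income > 1 ⇒ normal good, luxury.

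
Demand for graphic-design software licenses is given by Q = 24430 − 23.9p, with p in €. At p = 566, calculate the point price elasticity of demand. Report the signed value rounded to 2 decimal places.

dQ/dp = −23.9. At p = 566, Q = 24430 − 23.9(566) = 10902.6.
Ed = (dQ/dp)·(p/Q) = −23.9 × (566/10902.6) = -1.2407…

-1.24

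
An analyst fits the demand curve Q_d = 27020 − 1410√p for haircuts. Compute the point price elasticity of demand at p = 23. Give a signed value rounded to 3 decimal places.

-0.167

dQ_d/dp = −1410/(2√p) = -147.003. At p = 23, Q_d = 20257.9.
Ed = (dQ_d/dp)·(p/Q_d) = (-147.003) × (23/20257.9) = -0.16690…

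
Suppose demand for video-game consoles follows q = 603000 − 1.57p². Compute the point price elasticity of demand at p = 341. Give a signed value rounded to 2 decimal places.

-0.87

dq/dp = −2·1.57·p = -1070.74. At p = 341, q = 420438.83.
Ed = (dq/dp)·(p/q) = (-1070.74) × (341/420438.83) = -0.8684…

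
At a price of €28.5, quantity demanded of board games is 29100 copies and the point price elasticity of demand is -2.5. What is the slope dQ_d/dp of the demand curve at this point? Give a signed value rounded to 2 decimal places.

-2552.63

Ed = (dQ_d/dp)·(p/Q_d) ⇒ dQ_d/dp = Ed·Q_d/p = (-2.5)·29100/28.5 = -2552.6315…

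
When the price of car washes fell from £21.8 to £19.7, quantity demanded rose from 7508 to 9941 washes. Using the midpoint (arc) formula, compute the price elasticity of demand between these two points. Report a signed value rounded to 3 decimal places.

-2.755

%ΔQ = (9941 − 7508) / [(7508 + 9941)/2] = 2433/8724.5 = 0.278869…
%ΔP = (19.7 − 21.8) / [(21.8 + 19.7)/2] = -2.1/20.75 = -0.101204…
Arc Ed = %ΔQ / %ΔP = (2433/8724.5) / (-2.1/20.75) = -2.75549…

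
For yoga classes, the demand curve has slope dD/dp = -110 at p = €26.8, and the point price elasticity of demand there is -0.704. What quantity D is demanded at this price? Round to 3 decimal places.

4187.500

Ed = (dD/dp)·(p/D) ⇒ D = (dD/dp)·p/Ed = (-110)·26.8/(-0.704) = 4187.5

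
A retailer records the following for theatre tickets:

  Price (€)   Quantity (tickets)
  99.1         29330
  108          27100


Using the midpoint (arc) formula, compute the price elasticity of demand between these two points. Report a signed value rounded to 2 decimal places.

-0.92

%ΔQ = (27100 − 29330) / [(29330 + 27100)/2] = -2230/28215 = -0.079035…
%ΔP = (108 − 99.1) / [(99.1 + 108)/2] = 8.9/103.55 = 0.085948…
Arc Ed = %ΔQ / %ΔP = (-2230/28215) / (8.9/103.55) = -0.9195…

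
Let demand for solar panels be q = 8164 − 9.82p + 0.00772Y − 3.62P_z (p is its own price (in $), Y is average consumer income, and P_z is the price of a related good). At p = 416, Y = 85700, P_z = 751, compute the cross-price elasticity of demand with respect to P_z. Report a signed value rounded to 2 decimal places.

-1.34

At the given values, q = 8164 − 9.82(416) + 0.00772(85700) − 3.62(751) = 2021.864.
∂q/∂P_z = -3.62.
E = (-3.62) × (751/2021.864) = -1.3446…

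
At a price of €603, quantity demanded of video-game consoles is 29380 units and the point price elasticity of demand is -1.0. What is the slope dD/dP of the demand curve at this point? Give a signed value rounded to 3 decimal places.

-48.723

Ed = (dD/dP)·(P/D) ⇒ dD/dP = Ed·D/P = (-1.0)·29380/603 = -48.72305…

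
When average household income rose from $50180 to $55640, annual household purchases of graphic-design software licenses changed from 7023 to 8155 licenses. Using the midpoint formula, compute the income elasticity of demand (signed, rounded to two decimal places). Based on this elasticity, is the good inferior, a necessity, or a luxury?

1.45; luxury

%ΔQ = (8155 − 7023)/[( 7023 + 8155)/2] = 1132/7589 = 0.149163…
%ΔIncome = (55640 − 50180)/[( 50180 + 55640)/2] = 5460/52910 = 0.103194…
E_income = (1132/7589) / (5460/52910) = 1.4454…
E_income > 1 ⇒ normal good, luxury.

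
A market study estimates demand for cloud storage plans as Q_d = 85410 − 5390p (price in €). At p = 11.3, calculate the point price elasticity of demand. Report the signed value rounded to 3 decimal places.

dQ_d/dp = −5390. At p = 11.3, Q_d = 85410 − 5390(11.3) = 24503.
Ed = (dQ_d/dp)·(p/Q_d) = −5390 × (11.3/24503) = -2.48569…

-2.486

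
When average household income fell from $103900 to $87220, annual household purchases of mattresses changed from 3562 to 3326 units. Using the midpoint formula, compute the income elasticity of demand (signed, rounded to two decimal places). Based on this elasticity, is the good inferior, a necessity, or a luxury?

0.39; necessity

%ΔQ = (3326 − 3562)/[( 3562 + 3326)/2] = -236/3444 = -0.068524…
%ΔIncome = (87220 − 103900)/[( 103900 + 87220)/2] = -16680/95560 = -0.174550…
E_income = (-236/3444) / (-16680/95560) = 0.3925…
0 < E_income < 1 ⇒ normal good, necessity.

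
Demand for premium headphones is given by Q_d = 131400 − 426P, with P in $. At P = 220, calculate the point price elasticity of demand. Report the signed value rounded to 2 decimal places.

dQ_d/dP = −426. At P = 220, Q_d = 131400 − 426(220) = 37680.
Ed = (dQ_d/dP)·(P/Q_d) = −426 × (220/37680) = -2.4872…

-2.49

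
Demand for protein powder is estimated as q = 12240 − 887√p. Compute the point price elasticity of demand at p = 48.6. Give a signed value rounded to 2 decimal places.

-0.51

dq/dp = −887/(2√p) = -63.6173. At p = 48.6, q = 6056.39.
Ed = (dq/dp)·(p/q) = (-63.6173) × (48.6/6056.39) = -0.5105…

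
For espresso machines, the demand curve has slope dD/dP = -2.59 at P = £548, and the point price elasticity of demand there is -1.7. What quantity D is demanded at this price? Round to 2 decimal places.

834.89

Ed = (dD/dP)·(P/D) ⇒ D = (dD/dP)·P/Ed = (-2.59)·548/(-1.7) = 834.8941…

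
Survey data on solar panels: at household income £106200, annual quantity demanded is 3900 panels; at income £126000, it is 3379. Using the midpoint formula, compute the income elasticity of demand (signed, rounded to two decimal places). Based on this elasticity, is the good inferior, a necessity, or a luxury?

%ΔQ = (3379 − 3900)/[( 3900 + 3379)/2] = -521/3639.5 = -0.143151…
%ΔIncome = (126000 − 106200)/[( 106200 + 126000)/2] = 19800/116100 = 0.170542…
E_income = (-521/3639.5) / (19800/116100) = -0.8393…
E_income < 0 ⇒ inferior good.

-0.84; inferior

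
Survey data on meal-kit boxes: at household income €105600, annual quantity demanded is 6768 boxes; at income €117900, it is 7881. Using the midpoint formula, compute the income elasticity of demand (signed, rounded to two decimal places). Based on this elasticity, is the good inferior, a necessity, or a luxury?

1.38; luxury

%ΔQ = (7881 − 6768)/[( 6768 + 7881)/2] = 1113/7324.5 = 0.151955…
%ΔIncome = (117900 − 105600)/[( 105600 + 117900)/2] = 12300/111750 = 0.110067…
E_income = (1113/7324.5) / (12300/111750) = 1.3805…
E_income > 1 ⇒ normal good, luxury.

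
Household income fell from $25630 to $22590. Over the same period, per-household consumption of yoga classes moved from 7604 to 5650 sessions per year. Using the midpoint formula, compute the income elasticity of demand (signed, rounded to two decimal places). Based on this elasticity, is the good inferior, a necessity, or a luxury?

%ΔQ = (5650 − 7604)/[( 7604 + 5650)/2] = -1954/6627 = -0.294854…
%ΔIncome = (22590 − 25630)/[( 25630 + 22590)/2] = -3040/24110 = -0.126088…
E_income = (-1954/6627) / (-3040/24110) = 2.3384…
E_income > 1 ⇒ normal good, luxury.

2.34; luxury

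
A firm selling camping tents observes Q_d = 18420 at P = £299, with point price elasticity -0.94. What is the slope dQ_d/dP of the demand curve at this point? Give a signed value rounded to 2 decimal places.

-57.91

Ed = (dQ_d/dP)·(P/Q_d) ⇒ dQ_d/dP = Ed·Q_d/P = (-0.94)·18420/299 = -57.9090…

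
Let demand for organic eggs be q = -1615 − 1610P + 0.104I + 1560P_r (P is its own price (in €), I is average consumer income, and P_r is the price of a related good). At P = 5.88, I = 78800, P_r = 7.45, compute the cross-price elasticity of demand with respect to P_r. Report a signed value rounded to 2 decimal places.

At the given values, q = -1615 − 1610(5.88) + 0.104(78800) + 1560(7.45) = 8735.4.
∂q/∂P_r = 1560.
E = (1560) × (7.45/8735.4) = 1.3304…

1.33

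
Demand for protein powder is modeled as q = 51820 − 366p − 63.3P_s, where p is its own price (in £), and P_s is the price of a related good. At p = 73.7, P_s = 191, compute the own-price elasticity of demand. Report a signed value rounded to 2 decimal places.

At the given values, q = 51820 − 366(73.7) − 63.3(191) = 12755.5.
∂q/∂p = −366.
E = (-366) × (73.7/12755.5) = -2.1147…

-2.11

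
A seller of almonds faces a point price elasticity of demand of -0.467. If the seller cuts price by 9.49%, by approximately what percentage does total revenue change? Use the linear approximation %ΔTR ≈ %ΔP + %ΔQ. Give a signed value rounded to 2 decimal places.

-5.06%

%ΔQ ≈ Ed × %ΔP = (-0.467) × (-9.49%) = +4.4318%
%ΔTR ≈ %ΔP + %ΔQ = (-9.49%) + (+4.4318%) = -5.0582%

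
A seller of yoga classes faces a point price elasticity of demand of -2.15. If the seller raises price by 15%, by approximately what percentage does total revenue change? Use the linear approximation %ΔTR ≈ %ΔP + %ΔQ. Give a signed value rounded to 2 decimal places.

-17.25%

%ΔQ ≈ Ed × %ΔP = (-2.15) × (+15%) = -32.2500%
%ΔTR ≈ %ΔP + %ΔQ = (+15%) + (-32.2500%) = -17.2500%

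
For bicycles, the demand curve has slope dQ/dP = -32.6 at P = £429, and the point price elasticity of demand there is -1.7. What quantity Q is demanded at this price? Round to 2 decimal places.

8226.71

Ed = (dQ/dP)·(P/Q) ⇒ Q = (dQ/dP)·P/Ed = (-32.6)·429/(-1.7) = 8226.7058…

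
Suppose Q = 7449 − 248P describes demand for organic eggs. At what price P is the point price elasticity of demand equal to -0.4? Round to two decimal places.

Ed = −248P/(7449 − 248P). Set this equal to -0.4:
248P = 0.4·(7449 − 248P) ⇒ 248P(1 + 0.4) = 0.4·7449
P = 0.4·7449 / (248·1.4) = 8.5817…

8.58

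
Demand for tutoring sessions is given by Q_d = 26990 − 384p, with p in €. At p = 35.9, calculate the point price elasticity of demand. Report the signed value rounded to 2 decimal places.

dQ_d/dp = −384. At p = 35.9, Q_d = 26990 − 384(35.9) = 13204.4.
Ed = (dQ_d/dp)·(p/Q_d) = −384 × (35.9/13204.4) = -1.0440…

-1.04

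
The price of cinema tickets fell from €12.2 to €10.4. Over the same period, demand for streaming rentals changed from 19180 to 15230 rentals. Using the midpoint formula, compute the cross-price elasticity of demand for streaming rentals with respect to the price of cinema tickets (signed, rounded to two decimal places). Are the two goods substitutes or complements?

%ΔQ_{streaming rentals} = (15230 − 19180)/avg = -3950/17205 = -0.229584…
%ΔP_{cinema tickets} = (10.4 − 12.2)/avg = -1.8/11.3 = -0.159292…
E_cross = (-3950/17205) / (-1.8/11.3) = 1.4412…
E_cross > 0 ⇒ the goods are substitutes.

1.44; substitutes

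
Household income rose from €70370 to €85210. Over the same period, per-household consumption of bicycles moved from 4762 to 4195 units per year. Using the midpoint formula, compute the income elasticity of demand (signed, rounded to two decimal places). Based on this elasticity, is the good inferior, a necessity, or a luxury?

-0.66; inferior

%ΔQ = (4195 − 4762)/[( 4762 + 4195)/2] = -567/4478.5 = -0.126604…
%ΔIncome = (85210 − 70370)/[( 70370 + 85210)/2] = 14840/77790 = 0.190770…
E_income = (-567/4478.5) / (14840/77790) = -0.6636…
E_income < 0 ⇒ inferior good.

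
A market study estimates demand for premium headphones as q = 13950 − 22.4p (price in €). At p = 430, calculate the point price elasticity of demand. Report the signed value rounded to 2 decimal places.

dq/dp = −22.4. At p = 430, q = 13950 − 22.4(430) = 4318.
Ed = (dq/dp)·(p/q) = −22.4 × (430/4318) = -2.2306…

-2.23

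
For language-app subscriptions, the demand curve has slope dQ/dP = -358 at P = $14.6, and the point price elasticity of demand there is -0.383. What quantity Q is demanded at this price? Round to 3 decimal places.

13646.997

Ed = (dQ/dP)·(P/Q) ⇒ Q = (dQ/dP)·P/Ed = (-358)·14.6/(-0.383) = 13646.99738…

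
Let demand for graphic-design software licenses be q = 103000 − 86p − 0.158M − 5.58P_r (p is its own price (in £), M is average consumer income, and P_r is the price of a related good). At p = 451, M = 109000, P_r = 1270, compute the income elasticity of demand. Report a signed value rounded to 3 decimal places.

-0.432

At the given values, q = 103000 − 86(451) − 0.158(109000) − 5.58(1270) = 39905.4.
∂q/∂M = -0.158.
E = (-0.158) × (109000/39905.4) = -0.43157…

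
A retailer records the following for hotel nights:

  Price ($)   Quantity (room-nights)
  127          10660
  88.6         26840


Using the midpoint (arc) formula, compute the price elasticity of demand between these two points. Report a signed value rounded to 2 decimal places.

-2.42

%ΔQ = (26840 − 10660) / [(10660 + 26840)/2] = 16180/18750 = 0.862933…
%ΔP = (88.6 − 127) / [(127 + 88.6)/2] = -38.4/107.8 = -0.356215…
Arc Ed = %ΔQ / %ΔP = (16180/18750) / (-38.4/107.8) = -2.4225…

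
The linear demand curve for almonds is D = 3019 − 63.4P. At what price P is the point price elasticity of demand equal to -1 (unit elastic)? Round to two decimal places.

23.81

Ed = −63.4P/(3019 − 63.4P). Set this equal to -1:
63.4P = 1·(3019 − 63.4P) ⇒ 63.4P(1 + 1) = 1·3019
P = 1·3019 / (63.4·2) = 23.8091…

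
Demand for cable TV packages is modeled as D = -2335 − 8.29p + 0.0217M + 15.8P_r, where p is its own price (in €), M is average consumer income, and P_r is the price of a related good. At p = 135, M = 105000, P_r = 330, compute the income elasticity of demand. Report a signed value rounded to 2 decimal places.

At the given values, D = -2335 − 8.29(135) + 0.0217(105000) + 15.8(330) = 4038.35.
∂D/∂M = 0.0217.
E = (0.0217) × (105000/4038.35) = 0.5642…

0.56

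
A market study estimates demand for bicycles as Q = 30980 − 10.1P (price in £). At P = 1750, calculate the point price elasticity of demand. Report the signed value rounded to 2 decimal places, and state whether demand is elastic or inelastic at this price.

dQ/dP = −10.1. At P = 1750, Q = 30980 − 10.1(1750) = 13305.
Ed = (dQ/dP)·(P/Q) = −10.1 × (1750/13305) = -1.3284…
|Ed| = 1.33 > 1, so demand is elastic.

-1.33; elastic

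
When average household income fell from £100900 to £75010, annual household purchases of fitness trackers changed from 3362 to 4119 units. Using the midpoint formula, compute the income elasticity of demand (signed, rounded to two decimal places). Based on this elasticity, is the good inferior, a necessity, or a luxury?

-0.69; inferior

%ΔQ = (4119 − 3362)/[( 3362 + 4119)/2] = 757/3740.5 = 0.202379…
%ΔIncome = (75010 − 100900)/[( 100900 + 75010)/2] = -25890/87955 = -0.294355…
E_income = (757/3740.5) / (-25890/87955) = -0.6875…
E_income < 0 ⇒ inferior good.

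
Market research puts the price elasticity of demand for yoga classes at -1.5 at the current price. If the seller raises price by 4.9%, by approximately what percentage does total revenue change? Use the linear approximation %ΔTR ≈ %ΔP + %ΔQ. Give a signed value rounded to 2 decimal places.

%ΔQ ≈ Ed × %ΔP = (-1.5) × (+4.9%) = -7.3500%
%ΔTR ≈ %ΔP + %ΔQ = (+4.9%) + (-7.3500%) = -2.4500%

-2.45%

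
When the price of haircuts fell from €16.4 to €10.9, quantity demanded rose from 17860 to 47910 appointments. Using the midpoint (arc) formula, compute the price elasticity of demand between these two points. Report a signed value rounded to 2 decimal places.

%ΔQ = (47910 − 17860) / [(17860 + 47910)/2] = 30050/32885 = 0.913790…
%ΔP = (10.9 − 16.4) / [(16.4 + 10.9)/2] = -5.5/13.65 = -0.402930…
Arc Ed = %ΔQ / %ΔP = (30050/32885) / (-5.5/13.65) = -2.2678…

-2.27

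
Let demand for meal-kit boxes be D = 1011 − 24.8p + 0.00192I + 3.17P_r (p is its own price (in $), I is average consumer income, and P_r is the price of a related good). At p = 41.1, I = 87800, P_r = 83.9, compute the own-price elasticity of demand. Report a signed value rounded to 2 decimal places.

-2.39

At the given values, D = 1011 − 24.8(41.1) + 0.00192(87800) + 3.17(83.9) = 426.259.
∂D/∂p = −24.8.
E = (-24.8) × (41.1/426.259) = -2.3912…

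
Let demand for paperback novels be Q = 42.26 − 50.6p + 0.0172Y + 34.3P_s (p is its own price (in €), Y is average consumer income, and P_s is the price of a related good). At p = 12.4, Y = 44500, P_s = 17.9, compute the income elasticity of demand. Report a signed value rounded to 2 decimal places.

At the given values, Q = 42.26 − 50.6(12.4) + 0.0172(44500) + 34.3(17.9) = 794.19.
∂Q/∂Y = 0.0172.
E = (0.0172) × (44500/794.19) = 0.9637…

0.96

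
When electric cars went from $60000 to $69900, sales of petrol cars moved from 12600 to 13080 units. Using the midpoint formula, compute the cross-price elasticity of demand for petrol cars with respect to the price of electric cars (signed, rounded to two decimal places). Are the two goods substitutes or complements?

0.25; substitutes

%ΔQ_{petrol cars} = (13080 − 12600)/avg = 480/12840 = 0.037383…
%ΔP_{electric cars} = (69900 − 60000)/avg = 9900/64950 = 0.152424…
E_cross = (480/12840) / (9900/64950) = 0.2452…
E_cross > 0 ⇒ the goods are substitutes.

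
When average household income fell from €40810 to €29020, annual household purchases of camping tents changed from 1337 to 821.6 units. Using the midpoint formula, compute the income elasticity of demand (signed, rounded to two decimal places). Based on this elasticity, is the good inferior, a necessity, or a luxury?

%ΔQ = (821.6 − 1337)/[( 1337 + 821.6)/2] = -515.4/1079.3 = -0.477531…
%ΔIncome = (29020 − 40810)/[( 40810 + 29020)/2] = -11790/34915 = -0.337677…
E_income = (-515.4/1079.3) / (-11790/34915) = 1.4141…
E_income > 1 ⇒ normal good, luxury.

1.41; luxury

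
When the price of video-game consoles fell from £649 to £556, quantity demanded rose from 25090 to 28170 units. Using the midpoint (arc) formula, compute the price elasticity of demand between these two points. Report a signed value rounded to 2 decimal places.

%ΔQ = (28170 − 25090) / [(25090 + 28170)/2] = 3080/26630 = 0.115659…
%ΔP = (556 − 649) / [(649 + 556)/2] = -93/602.5 = -0.154356…
Arc Ed = %ΔQ / %ΔP = (3080/26630) / (-93/602.5) = -0.7492…

-0.75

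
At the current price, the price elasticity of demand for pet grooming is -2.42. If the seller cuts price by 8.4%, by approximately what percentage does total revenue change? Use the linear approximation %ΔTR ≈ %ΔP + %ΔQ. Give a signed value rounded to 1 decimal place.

+11.9%

%ΔQ ≈ Ed × %ΔP = (-2.42) × (-8.4%) = +20.3280%
%ΔTR ≈ %ΔP + %ΔQ = (-8.4%) + (+20.3280%) = +11.9280%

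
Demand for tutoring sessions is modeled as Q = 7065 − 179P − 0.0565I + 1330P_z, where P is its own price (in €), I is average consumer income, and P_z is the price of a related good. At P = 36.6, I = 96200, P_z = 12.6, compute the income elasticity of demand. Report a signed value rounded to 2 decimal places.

-0.46

At the given values, Q = 7065 − 179(36.6) − 0.0565(96200) + 1330(12.6) = 11836.3.
∂Q/∂I = -0.0565.
E = (-0.0565) × (96200/11836.3) = -0.4592…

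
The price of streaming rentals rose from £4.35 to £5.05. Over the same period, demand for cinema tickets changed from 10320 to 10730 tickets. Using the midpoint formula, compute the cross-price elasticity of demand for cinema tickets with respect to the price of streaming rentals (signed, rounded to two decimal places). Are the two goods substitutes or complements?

0.26; substitutes

%ΔQ_{cinema tickets} = (10730 − 10320)/avg = 410/10525 = 0.038954…
%ΔP_{streaming rentals} = (5.05 − 4.35)/avg = 0.7/4.7 = 0.148936…
E_cross = (410/10525) / (0.7/4.7) = 0.2615…
E_cross > 0 ⇒ the goods are substitutes.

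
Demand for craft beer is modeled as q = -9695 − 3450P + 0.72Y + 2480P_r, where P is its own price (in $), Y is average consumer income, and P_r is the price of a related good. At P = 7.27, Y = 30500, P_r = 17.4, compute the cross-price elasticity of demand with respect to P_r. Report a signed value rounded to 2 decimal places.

1.42

At the given values, q = -9695 − 3450(7.27) + 0.72(30500) + 2480(17.4) = 30335.5.
∂q/∂P_r = 2480.
E = (2480) × (17.4/30335.5) = 1.4224…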